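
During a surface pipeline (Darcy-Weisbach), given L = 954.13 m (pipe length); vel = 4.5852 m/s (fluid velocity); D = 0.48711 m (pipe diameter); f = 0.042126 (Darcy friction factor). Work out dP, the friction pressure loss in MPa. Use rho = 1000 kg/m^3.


dP = f * (L/D) * (rho*vel^2/2) / 1000
dP = 0.042126 * (954.13/0.48711) * (1000*4.5852^2/2) / 1000
dP = 867.3958 kPa
Convert: 867.3958 kPa * 0.001 = 0.86740 MPa
dP = 0.86740 MPa


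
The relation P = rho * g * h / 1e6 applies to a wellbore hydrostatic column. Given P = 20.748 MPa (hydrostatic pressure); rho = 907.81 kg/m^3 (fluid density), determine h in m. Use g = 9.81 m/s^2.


h = P * 1e6 / (g * rho)
h = 20.748 * 1e6 / (9.81 * 907.81)
h = 2329.8 m


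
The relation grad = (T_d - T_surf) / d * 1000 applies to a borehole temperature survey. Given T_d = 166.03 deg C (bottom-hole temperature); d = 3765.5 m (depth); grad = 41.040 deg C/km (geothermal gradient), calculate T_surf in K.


T_surf = T_d - grad * d / 1000
T_surf = 166.03 - 41.040 * 3765.5 / 1000
T_surf = 11.49388 deg C
Convert to K: 11.49388 + 273.15 = 284.64 K
T_surf = 284.64 K


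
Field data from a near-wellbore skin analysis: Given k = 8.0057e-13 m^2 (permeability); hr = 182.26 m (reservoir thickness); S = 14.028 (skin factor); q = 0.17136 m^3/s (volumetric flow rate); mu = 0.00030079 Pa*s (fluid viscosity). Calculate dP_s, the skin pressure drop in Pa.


dP_s = S * q * mu / (2*pi*k*hr) / 1000
dP_s = 14.028 * 0.17136 * 0.00030079 / (2*pi*8.0057e-13*182.26) / 1000
dP_s = 788.6750 kPa
Convert: 788.6750 kPa * 1000.0 = 7.8868e+05 Pa
dP_s = 7.8868e+05 Pa


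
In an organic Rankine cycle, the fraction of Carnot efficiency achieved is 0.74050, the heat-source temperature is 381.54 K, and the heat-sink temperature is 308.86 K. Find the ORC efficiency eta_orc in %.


eta_orc = (1 - Tc/Th) * f * 100
eta_orc = (1 - 308.86/381.54) * 0.74050 * 100
eta_orc = 14.106 %


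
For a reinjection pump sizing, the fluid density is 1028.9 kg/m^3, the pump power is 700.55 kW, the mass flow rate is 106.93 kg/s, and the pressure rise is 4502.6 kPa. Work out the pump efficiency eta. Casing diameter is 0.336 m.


eta = mdot * dP / (rho * P_pump)
eta = 106.93 * 4502.6 / (1028.9 * 700.55)
eta = 0.66796


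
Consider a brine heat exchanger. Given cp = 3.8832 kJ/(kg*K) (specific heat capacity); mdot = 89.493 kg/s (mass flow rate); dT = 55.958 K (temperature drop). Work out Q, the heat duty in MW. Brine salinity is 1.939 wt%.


Q = mdot * cp * dT / 1000
Q = 89.493 * 3.8832 * 55.958 / 1000
Q = 19.446 MW


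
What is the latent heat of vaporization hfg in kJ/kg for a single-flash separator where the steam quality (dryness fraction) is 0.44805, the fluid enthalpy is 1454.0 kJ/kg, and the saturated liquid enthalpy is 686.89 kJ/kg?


hfg = (h - hf) / x
hfg = (1454.0 - 686.89) / 0.44805
hfg = 1712.1 kJ/kg


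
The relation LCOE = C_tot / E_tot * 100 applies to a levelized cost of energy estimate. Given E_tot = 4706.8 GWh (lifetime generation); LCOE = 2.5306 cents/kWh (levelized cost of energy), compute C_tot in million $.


C_tot = LCOE / 100 * E_tot
C_tot = 2.5306 / 100 * 4706.8
C_tot = 119.11 million $


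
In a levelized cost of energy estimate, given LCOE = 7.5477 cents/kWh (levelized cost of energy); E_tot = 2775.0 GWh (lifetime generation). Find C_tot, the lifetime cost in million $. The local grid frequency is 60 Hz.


C_tot = LCOE / 100 * E_tot
C_tot = 7.5477 / 100 * 2775.0
C_tot = 209.45 million $


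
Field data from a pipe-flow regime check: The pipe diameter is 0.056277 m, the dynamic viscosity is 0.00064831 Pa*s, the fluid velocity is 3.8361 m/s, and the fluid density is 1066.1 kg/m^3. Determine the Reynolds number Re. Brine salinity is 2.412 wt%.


Re = rho * vel * D / mu
Re = 1066.1 * 3.8361 * 0.056277 / 0.00064831
Re = 3.5501e+05


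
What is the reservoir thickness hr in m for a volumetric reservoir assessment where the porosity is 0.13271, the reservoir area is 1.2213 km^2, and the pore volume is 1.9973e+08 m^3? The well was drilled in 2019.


hr = Vp / (A * 1e6 * phi)
hr = 1.9973e+08 / (1.2213 * 1e6 * 0.13271)
hr = 1232.3 m


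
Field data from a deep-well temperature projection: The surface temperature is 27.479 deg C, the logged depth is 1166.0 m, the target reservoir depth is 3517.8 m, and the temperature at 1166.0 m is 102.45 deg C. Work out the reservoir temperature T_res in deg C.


Step 1: grad = (T_d1 - T_surf)/d1 * 1000 = (102.45 - 27.479)/1166.0 * 1000 = 64.29760 deg C/km
Step 2: T_res = T_surf + grad*d2/1000 = 27.479 + 64.29760*3517.8/1000 = 253.67 deg C
T_res = 253.67 deg C


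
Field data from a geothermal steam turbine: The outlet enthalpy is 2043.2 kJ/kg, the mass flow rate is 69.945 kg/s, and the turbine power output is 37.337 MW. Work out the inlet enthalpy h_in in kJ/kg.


h_in = h_out + P * 1000 / mdot
h_in = 2043.2 + 37.337 * 1000 / 69.945
h_in = 2577.0 kJ/kg


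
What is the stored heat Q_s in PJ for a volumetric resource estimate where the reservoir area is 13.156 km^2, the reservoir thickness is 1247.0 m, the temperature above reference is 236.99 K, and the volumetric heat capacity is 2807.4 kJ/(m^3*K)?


Step 1: Vr = A*1e6*hr = 13.156*1e6*1247.0 = 1.640553e+10 m^3
Step 2: Q_s = Vr*rhoc*dT/1e12 = 1.640553e+10*2807.4*236.99/1e12 = 10915 PJ
Q_s = 10915 PJ


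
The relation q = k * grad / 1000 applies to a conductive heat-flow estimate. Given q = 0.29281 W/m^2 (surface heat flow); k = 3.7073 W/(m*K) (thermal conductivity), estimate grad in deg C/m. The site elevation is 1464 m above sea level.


grad = q * 1000 / k
grad = 0.29281 * 1000 / 3.7073
grad = 78.98201 deg C/km
Convert: 78.98201 deg C/km * 0.001 = 0.078982 deg C/m
grad = 0.078982 deg C/m


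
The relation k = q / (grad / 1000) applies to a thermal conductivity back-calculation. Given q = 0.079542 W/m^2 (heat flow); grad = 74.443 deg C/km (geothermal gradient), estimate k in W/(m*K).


k = q / (grad / 1000)
k = 0.079542 / (74.443 / 1000)
k = 1.0685 W/(m*K)


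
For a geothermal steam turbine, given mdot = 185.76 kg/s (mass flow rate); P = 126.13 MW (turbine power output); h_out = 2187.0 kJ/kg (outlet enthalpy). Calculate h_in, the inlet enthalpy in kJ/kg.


h_in = h_out + P * 1000 / mdot
h_in = 2187.0 + 126.13 * 1000 / 185.76
h_in = 2866.0 kJ/kg


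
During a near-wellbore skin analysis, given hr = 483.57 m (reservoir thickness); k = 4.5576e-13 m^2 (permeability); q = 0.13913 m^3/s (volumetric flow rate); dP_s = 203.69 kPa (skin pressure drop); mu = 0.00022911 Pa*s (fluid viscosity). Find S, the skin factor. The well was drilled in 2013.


S = dP_s * 1000 * 2*pi*k*hr / (q*mu)
S = 203.69 * 1000 * 2*pi*4.5576e-13*483.57 / (0.13913*0.00022911)
S = 8.8487


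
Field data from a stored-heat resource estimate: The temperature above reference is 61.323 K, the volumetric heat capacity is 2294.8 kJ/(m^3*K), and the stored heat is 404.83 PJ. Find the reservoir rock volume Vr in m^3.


Vr = Q_s * 1e12 / (rhoc * dT)
Vr = 404.83 * 1e12 / (2294.8 * 61.323)
Vr = 2.8768e+09 m^3


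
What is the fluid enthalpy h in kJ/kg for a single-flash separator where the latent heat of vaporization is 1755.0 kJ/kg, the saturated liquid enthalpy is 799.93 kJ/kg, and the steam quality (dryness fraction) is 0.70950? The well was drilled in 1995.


h = hf + x * hfg
h = 799.93 + 0.70950 * 1755.0
h = 2045.1 kJ/kg


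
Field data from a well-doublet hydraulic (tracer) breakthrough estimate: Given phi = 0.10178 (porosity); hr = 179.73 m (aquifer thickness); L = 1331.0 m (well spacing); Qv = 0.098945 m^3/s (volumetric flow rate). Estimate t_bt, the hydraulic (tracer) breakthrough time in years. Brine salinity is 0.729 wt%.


t_bt = pi * hr * phi * L^2 / (3 * Qv) / (365.25*86400)
t_bt = pi * 179.73 * 0.10178 * 1331.0^2 / (3 * 0.098945) / (365.25*86400)
t_bt = 10.869 years


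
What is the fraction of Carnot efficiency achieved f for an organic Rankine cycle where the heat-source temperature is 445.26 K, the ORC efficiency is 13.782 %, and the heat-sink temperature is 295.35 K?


f = (eta_orc/100) / (1 - Tc/Th)
f = (13.782/100) / (1 - 295.35/445.26)
f = 0.40935


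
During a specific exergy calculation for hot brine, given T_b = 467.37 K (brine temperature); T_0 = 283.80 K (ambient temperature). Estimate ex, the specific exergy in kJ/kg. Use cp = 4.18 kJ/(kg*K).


ex = cp * ((T_b - T_0) - T_0 * ln(T_b/T_0))
ex = 4.18 * ((467.37 - 283.80) - 283.80 * ln(467.37/283.80))
ex = 175.54 kJ/kg


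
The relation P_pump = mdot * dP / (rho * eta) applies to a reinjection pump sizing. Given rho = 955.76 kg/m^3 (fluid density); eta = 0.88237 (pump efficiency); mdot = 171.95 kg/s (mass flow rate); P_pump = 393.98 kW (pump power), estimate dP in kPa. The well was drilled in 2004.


dP = P_pump * rho * eta / mdot
dP = 393.98 * 955.76 * 0.88237 / 171.95
dP = 1932.3 kPa


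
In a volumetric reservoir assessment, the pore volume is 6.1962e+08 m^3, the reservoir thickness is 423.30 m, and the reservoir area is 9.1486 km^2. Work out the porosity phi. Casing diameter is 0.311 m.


phi = Vp / (A * 1e6 * hr)
phi = 6.1962e+08 / (9.1486 * 1e6 * 423.30)
phi = 0.16000


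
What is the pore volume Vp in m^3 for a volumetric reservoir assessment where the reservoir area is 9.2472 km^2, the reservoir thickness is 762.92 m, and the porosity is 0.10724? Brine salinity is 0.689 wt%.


Vp = A * 1e6 * hr * phi
Vp = 9.2472 * 1e6 * 762.92 * 0.10724
Vp = 7.5656e+08 m^3


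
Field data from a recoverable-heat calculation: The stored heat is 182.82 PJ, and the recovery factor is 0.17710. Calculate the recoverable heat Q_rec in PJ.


Q_rec = Q_s * RF
Q_rec = 182.82 * 0.17710
Q_rec = 32.377 PJ


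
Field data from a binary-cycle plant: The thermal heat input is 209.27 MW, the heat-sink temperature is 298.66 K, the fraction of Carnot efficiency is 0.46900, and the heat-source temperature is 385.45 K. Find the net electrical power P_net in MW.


Step 1: eta = (1 - Tc/Th)*f = (1 - 298.66/385.45)*0.469 = 0.1056026
Step 2: P_net = eta * Q_in = 0.1056026 * 209.27 = 22.099 MW
P_net = 22.099 MW


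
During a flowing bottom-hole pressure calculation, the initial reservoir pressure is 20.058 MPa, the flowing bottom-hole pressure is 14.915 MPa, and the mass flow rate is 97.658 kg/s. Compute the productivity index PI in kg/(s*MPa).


PI = mdot / (P_i - P_wf)
PI = 97.658 / (20.058 - 14.915)
PI = 18.989 kg/(s*MPa)


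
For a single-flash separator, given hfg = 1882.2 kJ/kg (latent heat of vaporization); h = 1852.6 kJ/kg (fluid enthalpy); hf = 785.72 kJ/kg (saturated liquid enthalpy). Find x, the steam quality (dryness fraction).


x = (h - hf) / hfg
x = (1852.6 - 785.72) / 1882.2
x = 0.56683


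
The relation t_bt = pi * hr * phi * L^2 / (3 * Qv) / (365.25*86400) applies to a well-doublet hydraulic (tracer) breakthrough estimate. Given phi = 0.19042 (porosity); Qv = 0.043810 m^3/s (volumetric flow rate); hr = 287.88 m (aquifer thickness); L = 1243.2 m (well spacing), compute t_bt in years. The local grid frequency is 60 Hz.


t_bt = pi * hr * phi * L^2 / (3 * Qv) / (365.25*86400)
t_bt = pi * 287.88 * 0.19042 * 1243.2^2 / (3 * 0.043810) / (365.25*86400)
t_bt = 64.174 years


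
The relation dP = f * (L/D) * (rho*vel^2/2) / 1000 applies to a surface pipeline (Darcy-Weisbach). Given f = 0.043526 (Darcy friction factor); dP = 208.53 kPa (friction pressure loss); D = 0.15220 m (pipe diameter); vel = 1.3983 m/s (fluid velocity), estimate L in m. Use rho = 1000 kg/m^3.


L = dP*1000*D / (f*rho*vel^2/2)
L = 208.53*1000*0.15220 / (0.043526*1000*1.3983^2/2)
L = 745.87 m


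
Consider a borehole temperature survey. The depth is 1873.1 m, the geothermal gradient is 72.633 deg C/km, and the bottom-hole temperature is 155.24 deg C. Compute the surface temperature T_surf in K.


T_surf = T_d - grad * d / 1000
T_surf = 155.24 - 72.633 * 1873.1 / 1000
T_surf = 19.19113 deg C
Convert to K: 19.19113 + 273.15 = 292.34 K
T_surf = 292.34 K


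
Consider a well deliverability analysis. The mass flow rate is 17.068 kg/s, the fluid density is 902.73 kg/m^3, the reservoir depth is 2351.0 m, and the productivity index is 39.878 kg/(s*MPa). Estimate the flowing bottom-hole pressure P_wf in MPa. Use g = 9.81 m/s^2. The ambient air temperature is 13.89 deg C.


Step 1: P_i = rho*g*h/1e6 = 902.73*9.81*2351.0/1e6 = 20.81994 MPa
Step 2: P_wf = P_i - mdot/PI = 20.81994 - 17.068/39.878 = 20.392 MPa
P_wf = 20.392 MPa


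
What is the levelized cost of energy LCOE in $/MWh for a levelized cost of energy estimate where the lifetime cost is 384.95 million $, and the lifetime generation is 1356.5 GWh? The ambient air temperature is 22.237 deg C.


LCOE = C_tot / E_tot * 100
LCOE = 384.95 / 1356.5 * 100
LCOE = 28.37818 cents/kWh
Convert: 28.37818 cents/kWh * 10.0 = 283.78 $/MWh
LCOE = 283.78 $/MWh


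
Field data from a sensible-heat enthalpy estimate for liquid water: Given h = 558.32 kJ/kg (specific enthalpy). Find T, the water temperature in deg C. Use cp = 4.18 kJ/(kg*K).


T = h / cp
T = 558.32 / 4.18
T = 133.57 deg C


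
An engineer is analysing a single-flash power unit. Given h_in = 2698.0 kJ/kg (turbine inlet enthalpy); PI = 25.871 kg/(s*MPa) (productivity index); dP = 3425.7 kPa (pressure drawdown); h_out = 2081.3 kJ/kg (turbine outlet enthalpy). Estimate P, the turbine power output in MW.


Step 1: mdot = PI * dP / 1000 = 25.871 * 3425.7 / 1000 = 88.62628 kg/s
Step 2: P = mdot*(h_in - h_out)/1000 = 88.62628*(2698.0 - 2081.3)/1000 = 54.656 MW
P = 54.656 MW


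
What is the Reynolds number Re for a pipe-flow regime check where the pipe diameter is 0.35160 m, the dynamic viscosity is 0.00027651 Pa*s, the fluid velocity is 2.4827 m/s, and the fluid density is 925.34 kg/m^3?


Re = rho * vel * D / mu
Re = 925.34 * 2.4827 * 0.35160 / 0.00027651
Re = 2.9212e+06


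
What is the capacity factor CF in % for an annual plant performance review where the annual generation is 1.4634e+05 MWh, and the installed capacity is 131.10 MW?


CF = E_a / (cap * 8760) * 100
CF = 1.4634e+05 / (131.10 * 8760) * 100
CF = 12.743 %


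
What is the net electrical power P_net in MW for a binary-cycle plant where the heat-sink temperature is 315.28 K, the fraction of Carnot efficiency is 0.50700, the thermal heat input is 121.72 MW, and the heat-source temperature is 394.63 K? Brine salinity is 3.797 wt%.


Step 1: eta = (1 - Tc/Th)*f = (1 - 315.28/394.63)*0.507 = 0.1019447
Step 2: P_net = eta * Q_in = 0.1019447 * 121.72 = 12.409 MW
P_net = 12.409 MW


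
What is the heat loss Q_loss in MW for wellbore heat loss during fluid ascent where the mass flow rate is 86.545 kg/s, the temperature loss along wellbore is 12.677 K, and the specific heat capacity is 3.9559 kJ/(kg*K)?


Q_loss = mdot * cp * dT
Q_loss = 86.545 * 3.9559 * 12.677
Q_loss = 4340.140 kW
Convert: 4340.140 kW * 0.001 = 4.3401 MW
Q_loss = 4.3401 MW


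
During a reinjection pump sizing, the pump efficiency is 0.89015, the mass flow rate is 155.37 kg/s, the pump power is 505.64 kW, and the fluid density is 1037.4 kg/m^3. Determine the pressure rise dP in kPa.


dP = P_pump * rho * eta / mdot
dP = 505.64 * 1037.4 * 0.89015 / 155.37
dP = 3005.3 kPa


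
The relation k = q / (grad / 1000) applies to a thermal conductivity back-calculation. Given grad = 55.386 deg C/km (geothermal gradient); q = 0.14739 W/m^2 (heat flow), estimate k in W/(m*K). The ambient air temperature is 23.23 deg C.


k = q / (grad / 1000)
k = 0.14739 / (55.386 / 1000)
k = 2.6611 W/(m*K)


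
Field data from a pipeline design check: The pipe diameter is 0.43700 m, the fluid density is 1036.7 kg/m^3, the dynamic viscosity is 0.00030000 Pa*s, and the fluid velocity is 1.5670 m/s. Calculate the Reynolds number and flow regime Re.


Step 1: Re = rho*vel*D/mu = 1036.7*1.567*0.437/0.0003 = 2.3664e+06
Step 2: Re = 2.3664e+06 > 4000, so flow is turbulent.
Re = 2.3664e+06 (turbulent)


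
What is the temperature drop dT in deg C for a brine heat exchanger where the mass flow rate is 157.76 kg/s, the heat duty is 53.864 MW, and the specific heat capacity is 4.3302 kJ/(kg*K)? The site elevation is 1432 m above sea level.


dT = Q * 1000 / (mdot * cp)
dT = 53.864 * 1000 / (157.76 * 4.3302)
dT = 78.84856 K
Convert (temperature difference, 1 K = 1 deg C): 78.84856 K = 78.84856 deg C
dT = 78.849 deg C


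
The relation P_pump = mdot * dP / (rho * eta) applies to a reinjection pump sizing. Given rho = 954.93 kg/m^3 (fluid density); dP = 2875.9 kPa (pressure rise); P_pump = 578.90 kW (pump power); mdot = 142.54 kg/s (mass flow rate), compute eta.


eta = mdot * dP / (rho * P_pump)
eta = 142.54 * 2875.9 / (954.93 * 578.90)
eta = 0.74154


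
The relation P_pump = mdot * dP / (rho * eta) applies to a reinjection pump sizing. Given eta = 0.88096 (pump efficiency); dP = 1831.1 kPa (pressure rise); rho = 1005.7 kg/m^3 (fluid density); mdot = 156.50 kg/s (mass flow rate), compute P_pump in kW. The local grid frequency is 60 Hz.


P_pump = mdot * dP / (rho * eta)
P_pump = 156.50 * 1831.1 / (1005.7 * 0.88096)
P_pump = 323.45 kW


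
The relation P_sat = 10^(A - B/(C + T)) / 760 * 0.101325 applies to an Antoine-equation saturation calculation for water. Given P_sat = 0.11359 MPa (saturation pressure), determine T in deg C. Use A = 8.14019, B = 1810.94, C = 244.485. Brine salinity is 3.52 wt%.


T = B / (A - log10(P_sat * 760 / 0.101325)) - C
T = 1810.94 / (8.14019 - log10(0.11359 * 760 / 0.101325)) - 244.485
T = 103.12 deg C


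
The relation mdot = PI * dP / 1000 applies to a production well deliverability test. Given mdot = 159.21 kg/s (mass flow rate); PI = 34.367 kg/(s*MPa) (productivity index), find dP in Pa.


dP = mdot * 1000 / PI
dP = 159.21 * 1000 / 34.367
dP = 4632.642 kPa
Convert: 4632.642 kPa * 1000.0 = 4.6326e+06 Pa
dP = 4.6326e+06 Pa


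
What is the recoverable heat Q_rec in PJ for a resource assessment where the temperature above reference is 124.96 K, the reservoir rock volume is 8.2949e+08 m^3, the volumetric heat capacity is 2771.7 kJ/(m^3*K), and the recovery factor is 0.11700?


Step 1: Q_s = Vr*rhoc*dT/1e12 = 8.2949e+08*2771.7*124.96/1e12 = 287.2952 PJ
Step 2: Q_rec = Q_s * RF = 287.2952 * 0.117 = 33.614 PJ
Q_rec = 33.614 PJ


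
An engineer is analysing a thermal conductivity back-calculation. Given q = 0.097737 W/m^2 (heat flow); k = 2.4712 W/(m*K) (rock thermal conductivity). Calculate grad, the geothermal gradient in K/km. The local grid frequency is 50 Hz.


grad = q / k * 1000
grad = 0.097737 / 2.4712 * 1000
grad = 39.55042 deg C/km
Convert: 39.55042 deg C/km * 1.0 = 39.550 K/km
grad = 39.550 K/km


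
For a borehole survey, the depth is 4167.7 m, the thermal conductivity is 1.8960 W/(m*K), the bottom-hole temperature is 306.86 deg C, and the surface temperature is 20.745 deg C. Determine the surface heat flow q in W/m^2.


Step 1: grad = (T_d - T_surf)/d * 1000 = (306.86 - 20.745)/4167.7 * 1000 = 68.65057 deg C/km
Step 2: q = k * grad / 1000 = 1.896 * 68.65057 / 1000 = 0.13016 W/m^2
q = 0.13016 W/m^2


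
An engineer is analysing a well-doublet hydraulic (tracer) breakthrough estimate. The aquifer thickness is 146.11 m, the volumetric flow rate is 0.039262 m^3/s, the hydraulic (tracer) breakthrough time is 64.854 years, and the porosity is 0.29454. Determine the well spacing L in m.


L = sqrt(t_bt*365.25*86400*3*Qv / (pi*hr*phi))
L = sqrt(64.854*365.25*86400*3*0.039262 / (pi*146.11*0.29454))
L = 1335.3 m


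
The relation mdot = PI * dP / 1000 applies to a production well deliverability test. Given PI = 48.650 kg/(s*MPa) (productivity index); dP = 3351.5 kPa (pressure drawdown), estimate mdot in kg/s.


mdot = PI * dP / 1000
mdot = 48.650 * 3351.5 / 1000
mdot = 163.05 kg/s


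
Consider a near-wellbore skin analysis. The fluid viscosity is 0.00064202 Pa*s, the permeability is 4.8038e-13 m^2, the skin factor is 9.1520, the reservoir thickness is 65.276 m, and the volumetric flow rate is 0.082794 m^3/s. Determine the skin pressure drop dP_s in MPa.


dP_s = S * q * mu / (2*pi*k*hr) / 1000
dP_s = 9.1520 * 0.082794 * 0.00064202 / (2*pi*4.8038e-13*65.276) / 1000
dP_s = 2469.137 kPa
Convert: 2469.137 kPa * 0.001 = 2.4691 MPa
dP_s = 2.4691 MPa


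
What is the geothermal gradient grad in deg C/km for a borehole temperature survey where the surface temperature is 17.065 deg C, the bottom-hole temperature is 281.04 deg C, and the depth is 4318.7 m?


grad = (T_d - T_surf) / d * 1000
grad = (281.04 - 17.065) / 4318.7 * 1000
grad = 61.124 deg C/km


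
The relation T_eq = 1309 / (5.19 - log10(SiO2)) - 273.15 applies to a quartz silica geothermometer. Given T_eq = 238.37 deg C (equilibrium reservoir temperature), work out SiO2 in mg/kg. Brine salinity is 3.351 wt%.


SiO2 = 10^(5.19 - 1309/(T_eq + 273.15))
SiO2 = 10^(5.19 - 1309/(238.37 + 273.15))
SiO2 = 427.52 mg/kg


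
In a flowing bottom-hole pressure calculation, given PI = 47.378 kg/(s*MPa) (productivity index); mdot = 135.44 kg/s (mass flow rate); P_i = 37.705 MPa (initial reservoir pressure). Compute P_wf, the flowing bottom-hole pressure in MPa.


P_wf = P_i - mdot / PI
P_wf = 37.705 - 135.44 / 47.378
P_wf = 34.846 MPa


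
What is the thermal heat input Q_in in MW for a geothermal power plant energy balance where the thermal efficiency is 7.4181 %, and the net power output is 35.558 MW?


Q_in = W_net / (eta / 100)
Q_in = 35.558 / (7.4181 / 100)
Q_in = 479.34 MW


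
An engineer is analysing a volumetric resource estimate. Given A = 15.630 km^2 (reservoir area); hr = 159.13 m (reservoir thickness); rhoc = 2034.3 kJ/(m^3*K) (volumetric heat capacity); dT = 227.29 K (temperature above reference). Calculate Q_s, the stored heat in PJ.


Step 1: Vr = A*1e6*hr = 15.63*1e6*159.13 = 2.487202e+09 m^3
Step 2: Q_s = Vr*rhoc*dT/1e12 = 2.487202e+09*2034.3*227.29/1e12 = 1150.0 PJ
Q_s = 1150.0 PJ


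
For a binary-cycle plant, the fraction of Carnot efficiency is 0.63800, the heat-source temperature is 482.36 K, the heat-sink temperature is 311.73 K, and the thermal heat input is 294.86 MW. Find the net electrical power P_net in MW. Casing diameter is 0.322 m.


Step 1: eta = (1 - Tc/Th)*f = (1 - 311.73/482.36)*0.638 = 0.2256861
Step 2: P_net = eta * Q_in = 0.2256861 * 294.86 = 66.546 MW
P_net = 66.546 MW


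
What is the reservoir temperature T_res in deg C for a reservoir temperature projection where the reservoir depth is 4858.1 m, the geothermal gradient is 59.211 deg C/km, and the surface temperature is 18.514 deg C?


T_res = T_surf + grad * d / 1000
T_res = 18.514 + 59.211 * 4858.1 / 1000
T_res = 306.17 deg C


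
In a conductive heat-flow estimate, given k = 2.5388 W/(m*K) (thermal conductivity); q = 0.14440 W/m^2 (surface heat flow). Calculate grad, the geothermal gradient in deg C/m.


grad = q * 1000 / k
grad = 0.14440 * 1000 / 2.5388
grad = 56.87726 deg C/km
Convert: 56.87726 deg C/km * 0.001 = 0.056877 deg C/m
grad = 0.056877 deg C/m


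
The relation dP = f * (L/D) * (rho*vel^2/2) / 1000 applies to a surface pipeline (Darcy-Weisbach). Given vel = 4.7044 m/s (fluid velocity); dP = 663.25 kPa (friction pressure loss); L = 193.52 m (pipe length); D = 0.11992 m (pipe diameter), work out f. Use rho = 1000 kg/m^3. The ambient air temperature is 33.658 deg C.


f = dP*1000 / ((L/D)*(rho*vel^2/2))
f = 663.25*1000 / ((193.52/0.11992)*(1000*4.7044^2/2))
f = 0.037142


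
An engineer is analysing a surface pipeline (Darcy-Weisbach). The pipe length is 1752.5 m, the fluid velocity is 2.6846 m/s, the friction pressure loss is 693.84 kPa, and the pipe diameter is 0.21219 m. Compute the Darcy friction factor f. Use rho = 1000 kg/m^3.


f = dP*1000 / ((L/D)*(rho*vel^2/2))
f = 693.84*1000 / ((1752.5/0.21219)*(1000*2.6846^2/2))
f = 0.023313


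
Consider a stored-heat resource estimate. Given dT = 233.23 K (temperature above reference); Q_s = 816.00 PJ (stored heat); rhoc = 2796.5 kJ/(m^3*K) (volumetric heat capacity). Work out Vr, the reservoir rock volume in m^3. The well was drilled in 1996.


Vr = Q_s * 1e12 / (rhoc * dT)
Vr = 816.00 * 1e12 / (2796.5 * 233.23)
Vr = 1.2511e+09 m^3


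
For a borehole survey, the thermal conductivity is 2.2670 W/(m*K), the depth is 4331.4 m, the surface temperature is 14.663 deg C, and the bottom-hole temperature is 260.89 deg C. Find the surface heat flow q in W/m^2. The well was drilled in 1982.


Step 1: grad = (T_d - T_surf)/d * 1000 = (260.89 - 14.663)/4331.4 * 1000 = 56.84698 deg C/km
Step 2: q = k * grad / 1000 = 2.267 * 56.84698 / 1000 = 0.12887 W/m^2
q = 0.12887 W/m^2


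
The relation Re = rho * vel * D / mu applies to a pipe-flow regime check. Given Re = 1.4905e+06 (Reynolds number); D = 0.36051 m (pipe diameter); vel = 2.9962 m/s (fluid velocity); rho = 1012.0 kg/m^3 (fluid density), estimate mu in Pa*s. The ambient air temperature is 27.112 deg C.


mu = rho * vel * D / Re
mu = 1012.0 * 2.9962 * 0.36051 / 1.4905e+06
mu = 0.00073339 Pa*s


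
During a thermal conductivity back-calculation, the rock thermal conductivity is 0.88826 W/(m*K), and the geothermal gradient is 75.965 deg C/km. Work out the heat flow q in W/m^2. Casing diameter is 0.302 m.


q = k * grad / 1000
q = 0.88826 * 75.965 / 1000
q = 0.067477 W/m^2


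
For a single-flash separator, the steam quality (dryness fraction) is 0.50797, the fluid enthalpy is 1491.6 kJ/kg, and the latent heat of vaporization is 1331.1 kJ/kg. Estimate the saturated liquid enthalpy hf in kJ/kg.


hf = h - x * hfg
hf = 1491.6 - 0.50797 * 1331.1
hf = 815.44 kJ/kg


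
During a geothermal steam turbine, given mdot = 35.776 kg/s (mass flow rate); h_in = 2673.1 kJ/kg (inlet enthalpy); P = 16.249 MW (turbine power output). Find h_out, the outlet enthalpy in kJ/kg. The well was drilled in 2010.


h_out = h_in - P * 1000 / mdot
h_out = 2673.1 - 16.249 * 1000 / 35.776
h_out = 2218.9 kJ/kg


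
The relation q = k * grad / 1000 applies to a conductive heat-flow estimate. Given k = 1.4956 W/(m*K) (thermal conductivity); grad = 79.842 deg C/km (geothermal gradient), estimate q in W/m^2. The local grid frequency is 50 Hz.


q = k * grad / 1000
q = 1.4956 * 79.842 / 1000
q = 0.11941 W/m^2


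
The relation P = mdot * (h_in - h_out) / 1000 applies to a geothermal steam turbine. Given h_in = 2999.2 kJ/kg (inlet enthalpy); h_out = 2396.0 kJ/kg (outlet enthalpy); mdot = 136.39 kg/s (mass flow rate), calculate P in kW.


P = mdot * (h_in - h_out) / 1000
P = 136.39 * (2999.2 - 2396.0) / 1000
P = 82.27045 MW
Convert: 82.27045 MW * 1000.0 = 82270 kW
P = 82270 kW


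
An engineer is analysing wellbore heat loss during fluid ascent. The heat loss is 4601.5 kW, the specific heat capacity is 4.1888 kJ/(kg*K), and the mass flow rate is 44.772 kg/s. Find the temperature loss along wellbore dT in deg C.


dT = Q_loss / (mdot * cp)
dT = 4601.5 / (44.772 * 4.1888)
dT = 24.53597 K
Convert (temperature difference, 1 K = 1 deg C): 24.53597 K = 24.53597 deg C
dT = 24.536 deg C


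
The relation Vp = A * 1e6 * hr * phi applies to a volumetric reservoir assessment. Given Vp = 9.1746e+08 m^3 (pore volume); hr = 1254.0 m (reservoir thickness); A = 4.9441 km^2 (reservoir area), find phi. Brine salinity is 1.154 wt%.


phi = Vp / (A * 1e6 * hr)
phi = 9.1746e+08 / (4.9441 * 1e6 * 1254.0)
phi = 0.14798


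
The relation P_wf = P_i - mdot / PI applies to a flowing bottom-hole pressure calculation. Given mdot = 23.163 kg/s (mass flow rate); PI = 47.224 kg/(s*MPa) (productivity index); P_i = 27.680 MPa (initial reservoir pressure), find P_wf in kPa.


P_wf = P_i - mdot / PI
P_wf = 27.680 - 23.163 / 47.224
P_wf = 27.18951 MPa
Convert: 27.18951 MPa * 1000.0 = 27190 kPa
P_wf = 27190 kPa


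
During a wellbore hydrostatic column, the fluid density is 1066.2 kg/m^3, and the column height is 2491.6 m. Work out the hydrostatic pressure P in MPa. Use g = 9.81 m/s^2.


P = rho * g * h / 1e6
P = 1066.2 * 9.81 * 2491.6 / 1e6
P = 26.061 MPa


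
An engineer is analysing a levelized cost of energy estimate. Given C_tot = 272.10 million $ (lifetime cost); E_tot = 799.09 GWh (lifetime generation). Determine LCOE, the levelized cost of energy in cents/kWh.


LCOE = C_tot / E_tot * 100
LCOE = 272.10 / 799.09 * 100
LCOE = 34.051 cents/kWh


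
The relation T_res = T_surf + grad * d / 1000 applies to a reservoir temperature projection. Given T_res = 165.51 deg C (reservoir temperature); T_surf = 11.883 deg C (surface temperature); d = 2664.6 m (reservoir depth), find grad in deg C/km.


grad = (T_res - T_surf) / d * 1000
grad = (165.51 - 11.883) / 2664.6 * 1000
grad = 57.655 deg C/km


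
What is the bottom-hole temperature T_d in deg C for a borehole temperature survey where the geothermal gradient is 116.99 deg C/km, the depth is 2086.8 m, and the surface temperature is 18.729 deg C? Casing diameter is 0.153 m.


T_d = T_surf + grad * d / 1000
T_d = 18.729 + 116.99 * 2086.8 / 1000
T_d = 262.86 deg C


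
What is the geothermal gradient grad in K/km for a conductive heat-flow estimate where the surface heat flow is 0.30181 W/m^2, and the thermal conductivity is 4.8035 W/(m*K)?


grad = q * 1000 / k
grad = 0.30181 * 1000 / 4.8035
grad = 62.83127 deg C/km
Convert: 62.83127 deg C/km * 1.0 = 62.831 K/km
grad = 62.831 K/km


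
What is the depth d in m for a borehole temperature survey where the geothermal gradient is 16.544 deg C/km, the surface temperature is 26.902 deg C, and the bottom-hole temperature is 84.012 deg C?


d = (T_d - T_surf) / grad * 1000
d = (84.012 - 26.902) / 16.544 * 1000
d = 3452.0 m


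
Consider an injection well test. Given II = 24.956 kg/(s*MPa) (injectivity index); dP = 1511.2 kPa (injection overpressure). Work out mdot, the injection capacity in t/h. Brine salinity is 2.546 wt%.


mdot = II * dP / 1000
mdot = 24.956 * 1511.2 / 1000
mdot = 37.71351 kg/s
Convert: 37.71351 kg/s * 3.6 = 135.77 t/h
mdot = 135.77 t/h


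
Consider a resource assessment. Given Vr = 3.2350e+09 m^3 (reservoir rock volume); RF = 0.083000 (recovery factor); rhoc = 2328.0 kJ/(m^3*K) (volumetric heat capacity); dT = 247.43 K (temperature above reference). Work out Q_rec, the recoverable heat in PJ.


Step 1: Q_s = Vr*rhoc*dT/1e12 = 3.2350e+09*2328.0*247.43/1e12 = 1863.415 PJ
Step 2: Q_rec = Q_s * RF = 1863.415 * 0.083 = 154.66 PJ
Q_rec = 154.66 PJ


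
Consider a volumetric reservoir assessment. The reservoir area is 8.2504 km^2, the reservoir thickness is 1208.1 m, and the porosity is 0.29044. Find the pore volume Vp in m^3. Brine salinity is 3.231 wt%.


Vp = A * 1e6 * hr * phi
Vp = 8.2504 * 1e6 * 1208.1 * 0.29044
Vp = 2.8949e+09 m^3


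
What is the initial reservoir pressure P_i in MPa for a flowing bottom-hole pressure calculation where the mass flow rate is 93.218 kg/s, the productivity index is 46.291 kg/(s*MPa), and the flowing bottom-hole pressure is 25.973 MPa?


P_i = P_wf + mdot / PI
P_i = 25.973 + 93.218 / 46.291
P_i = 27.987 MPa


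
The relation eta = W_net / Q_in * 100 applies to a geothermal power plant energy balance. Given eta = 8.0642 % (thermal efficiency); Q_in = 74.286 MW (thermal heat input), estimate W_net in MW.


W_net = eta / 100 * Q_in
W_net = 8.0642 / 100 * 74.286
W_net = 5.9906 MW


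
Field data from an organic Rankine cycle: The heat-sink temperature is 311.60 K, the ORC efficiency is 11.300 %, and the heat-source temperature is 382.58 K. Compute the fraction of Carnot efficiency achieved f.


f = (eta_orc/100) / (1 - Tc/Th)
f = (11.300/100) / (1 - 311.60/382.58)
f = 0.60907


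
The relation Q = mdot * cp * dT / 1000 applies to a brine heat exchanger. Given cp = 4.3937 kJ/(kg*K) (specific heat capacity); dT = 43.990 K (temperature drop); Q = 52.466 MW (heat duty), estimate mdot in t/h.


mdot = Q * 1000 / (cp * dT)
mdot = 52.466 * 1000 / (4.3937 * 43.990)
mdot = 271.4523 kg/s
Convert: 271.4523 kg/s * 3.6 = 977.23 t/h
mdot = 977.23 t/h


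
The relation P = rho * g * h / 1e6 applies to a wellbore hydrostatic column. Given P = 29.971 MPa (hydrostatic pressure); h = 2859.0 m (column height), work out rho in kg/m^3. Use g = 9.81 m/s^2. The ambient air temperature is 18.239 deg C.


rho = P * 1e6 / (g * h)
rho = 29.971 * 1e6 / (9.81 * 2859.0)
rho = 1068.6 kg/m^3


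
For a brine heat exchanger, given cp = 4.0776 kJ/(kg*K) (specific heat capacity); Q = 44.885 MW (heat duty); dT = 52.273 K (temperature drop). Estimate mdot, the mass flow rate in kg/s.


mdot = Q * 1000 / (cp * dT)
mdot = 44.885 * 1000 / (4.0776 * 52.273)
mdot = 210.58 kg/s


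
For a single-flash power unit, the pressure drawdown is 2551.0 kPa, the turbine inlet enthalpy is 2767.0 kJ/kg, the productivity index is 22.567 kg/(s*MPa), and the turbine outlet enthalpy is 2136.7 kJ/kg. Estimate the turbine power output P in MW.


Step 1: mdot = PI * dP / 1000 = 22.567 * 2551.0 / 1000 = 57.56842 kg/s
Step 2: P = mdot*(h_in - h_out)/1000 = 57.56842*(2767.0 - 2136.7)/1000 = 36.285 MW
P = 36.285 MW


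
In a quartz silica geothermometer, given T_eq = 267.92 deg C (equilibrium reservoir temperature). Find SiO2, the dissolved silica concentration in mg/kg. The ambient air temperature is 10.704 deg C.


SiO2 = 10^(5.19 - 1309/(T_eq + 273.15))
SiO2 = 10^(5.19 - 1309/(267.92 + 273.15))
SiO2 = 589.82 mg/kg


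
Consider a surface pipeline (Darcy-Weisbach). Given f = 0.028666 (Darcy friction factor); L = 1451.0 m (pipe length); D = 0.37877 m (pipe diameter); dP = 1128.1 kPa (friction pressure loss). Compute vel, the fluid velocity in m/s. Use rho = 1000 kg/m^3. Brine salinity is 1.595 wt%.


vel = sqrt(dP*1000*2*D / (f*L*rho))
vel = sqrt(1128.1*1000*2*0.37877 / (0.028666*1451.0*1000))
vel = 4.5327 m/s


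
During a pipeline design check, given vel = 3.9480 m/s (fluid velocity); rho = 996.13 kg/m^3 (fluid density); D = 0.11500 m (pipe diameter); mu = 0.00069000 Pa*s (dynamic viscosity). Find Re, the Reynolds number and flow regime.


Step 1: Re = rho*vel*D/mu = 996.13*3.948*0.115/0.00069 = 6.5545e+05
Step 2: Re = 6.5545e+05 > 4000, so flow is turbulent.
Re = 6.5545e+05 (turbulent)


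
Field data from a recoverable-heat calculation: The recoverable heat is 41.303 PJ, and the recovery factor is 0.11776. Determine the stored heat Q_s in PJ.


Q_s = Q_rec / RF
Q_s = 41.303 / 0.11776
Q_s = 350.74 PJ


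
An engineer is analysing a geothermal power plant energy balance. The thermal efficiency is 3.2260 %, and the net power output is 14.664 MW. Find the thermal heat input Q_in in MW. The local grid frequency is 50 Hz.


Q_in = W_net / (eta / 100)
Q_in = 14.664 / (3.2260 / 100)
Q_in = 454.56 MW


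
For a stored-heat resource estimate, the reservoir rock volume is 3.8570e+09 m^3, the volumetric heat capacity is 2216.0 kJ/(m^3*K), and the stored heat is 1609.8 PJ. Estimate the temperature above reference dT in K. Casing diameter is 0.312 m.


dT = Q_s * 1e12 / (Vr * rhoc)
dT = 1609.8 * 1e12 / (3.8570e+09 * 2216.0)
dT = 188.34 K


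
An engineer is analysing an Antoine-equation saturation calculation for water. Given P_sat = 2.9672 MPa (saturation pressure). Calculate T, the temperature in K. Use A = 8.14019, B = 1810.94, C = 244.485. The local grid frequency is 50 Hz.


T = B / (A - log10(P_sat * 760 / 0.101325)) - C
T = 1810.94 / (8.14019 - log10(2.9672 * 760 / 0.101325)) - 244.485
T = 232.9896 deg C
Convert to K: 232.9896 + 273.15 = 506.14 K
T = 506.14 K


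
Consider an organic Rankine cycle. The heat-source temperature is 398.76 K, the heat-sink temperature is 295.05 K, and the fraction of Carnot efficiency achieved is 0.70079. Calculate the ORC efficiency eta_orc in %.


eta_orc = (1 - Tc/Th) * f * 100
eta_orc = (1 - 295.05/398.76) * 0.70079 * 100
eta_orc = 18.226 %


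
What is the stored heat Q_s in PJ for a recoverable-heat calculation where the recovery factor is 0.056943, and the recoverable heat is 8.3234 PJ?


Q_s = Q_rec / RF
Q_s = 8.3234 / 0.056943
Q_s = 146.17 PJ


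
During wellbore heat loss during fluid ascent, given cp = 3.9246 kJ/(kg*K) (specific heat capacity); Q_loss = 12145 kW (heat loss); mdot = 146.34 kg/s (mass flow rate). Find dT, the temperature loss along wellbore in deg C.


dT = Q_loss / (mdot * cp)
dT = 12145 / (146.34 * 3.9246)
dT = 21.14653 K
Convert (temperature difference, 1 K = 1 deg C): 21.14653 K = 21.14653 deg C
dT = 21.147 deg C


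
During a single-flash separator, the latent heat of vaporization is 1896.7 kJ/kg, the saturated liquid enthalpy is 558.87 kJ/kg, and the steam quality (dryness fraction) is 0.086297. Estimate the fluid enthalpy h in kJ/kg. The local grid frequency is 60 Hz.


h = hf + x * hfg
h = 558.87 + 0.086297 * 1896.7
h = 722.55 kJ/kg


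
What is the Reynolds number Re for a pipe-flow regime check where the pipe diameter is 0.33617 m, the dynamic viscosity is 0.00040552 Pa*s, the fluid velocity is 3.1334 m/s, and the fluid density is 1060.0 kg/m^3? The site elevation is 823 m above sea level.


Re = rho * vel * D / mu
Re = 1060.0 * 3.1334 * 0.33617 / 0.00040552
Re = 2.7534e+06


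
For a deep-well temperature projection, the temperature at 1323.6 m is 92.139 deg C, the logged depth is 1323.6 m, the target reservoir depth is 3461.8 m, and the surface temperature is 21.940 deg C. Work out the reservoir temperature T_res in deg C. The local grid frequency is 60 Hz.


Step 1: grad = (T_d1 - T_surf)/d1 * 1000 = (92.139 - 21.94)/1323.6 * 1000 = 53.03642 deg C/km
Step 2: T_res = T_surf + grad*d2/1000 = 21.94 + 53.03642*3461.8/1000 = 205.54 deg C
T_res = 205.54 deg C


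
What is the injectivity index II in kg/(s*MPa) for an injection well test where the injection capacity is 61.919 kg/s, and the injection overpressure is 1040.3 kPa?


II = mdot * 1000 / dP
II = 61.919 * 1000 / 1040.3
II = 59.520 kg/(s*MPa)


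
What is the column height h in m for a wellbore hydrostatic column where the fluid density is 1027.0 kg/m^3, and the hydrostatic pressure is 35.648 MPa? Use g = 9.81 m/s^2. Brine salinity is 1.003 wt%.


h = P * 1e6 / (g * rho)
h = 35.648 * 1e6 / (9.81 * 1027.0)
h = 3538.3 m


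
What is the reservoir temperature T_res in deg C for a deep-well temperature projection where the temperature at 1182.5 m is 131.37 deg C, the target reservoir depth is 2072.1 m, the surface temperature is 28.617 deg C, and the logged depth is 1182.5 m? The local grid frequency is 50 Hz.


Step 1: grad = (T_d1 - T_surf)/d1 * 1000 = (131.37 - 28.617)/1182.5 * 1000 = 86.89471 deg C/km
Step 2: T_res = T_surf + grad*d2/1000 = 28.617 + 86.89471*2072.1/1000 = 208.67 deg C
T_res = 208.67 deg C


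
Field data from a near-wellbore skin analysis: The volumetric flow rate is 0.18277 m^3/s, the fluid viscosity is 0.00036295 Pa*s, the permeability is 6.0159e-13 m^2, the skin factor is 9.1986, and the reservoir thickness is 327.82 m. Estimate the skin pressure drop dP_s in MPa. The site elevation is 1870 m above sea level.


dP_s = S * q * mu / (2*pi*k*hr) / 1000
dP_s = 9.1986 * 0.18277 * 0.00036295 / (2*pi*6.0159e-13*327.82) / 1000
dP_s = 492.4448 kPa
Convert: 492.4448 kPa * 0.001 = 0.49244 MPa
dP_s = 0.49244 MPa


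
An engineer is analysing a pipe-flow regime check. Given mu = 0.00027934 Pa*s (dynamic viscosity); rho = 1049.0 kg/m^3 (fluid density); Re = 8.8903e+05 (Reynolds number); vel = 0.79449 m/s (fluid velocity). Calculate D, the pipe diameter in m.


D = Re * mu / (rho * vel)
D = 8.8903e+05 * 0.00027934 / (1049.0 * 0.79449)
D = 0.29798 m


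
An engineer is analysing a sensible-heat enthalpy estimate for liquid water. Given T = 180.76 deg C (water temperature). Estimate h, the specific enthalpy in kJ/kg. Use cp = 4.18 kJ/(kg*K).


h = cp * T
h = 4.18 * 180.76
h = 755.58 kJ/kg


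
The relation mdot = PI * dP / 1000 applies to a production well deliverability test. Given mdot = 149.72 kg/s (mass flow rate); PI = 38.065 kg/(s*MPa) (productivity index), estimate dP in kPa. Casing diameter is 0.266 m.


dP = mdot * 1000 / PI
dP = 149.72 * 1000 / 38.065
dP = 3933.3 kPa


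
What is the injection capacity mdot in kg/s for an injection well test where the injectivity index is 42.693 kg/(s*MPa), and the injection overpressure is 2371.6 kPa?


mdot = II * dP / 1000
mdot = 42.693 * 2371.6 / 1000
mdot = 101.25 kg/s
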